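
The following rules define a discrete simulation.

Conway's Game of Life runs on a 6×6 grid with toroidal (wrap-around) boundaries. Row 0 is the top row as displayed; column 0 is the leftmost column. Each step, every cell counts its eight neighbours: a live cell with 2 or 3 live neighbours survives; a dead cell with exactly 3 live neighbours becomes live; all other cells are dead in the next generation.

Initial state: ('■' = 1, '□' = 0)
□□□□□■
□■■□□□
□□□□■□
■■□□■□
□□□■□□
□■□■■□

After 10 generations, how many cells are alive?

4

step 0: □□□□□■
□■■□□□
□□□□■□
■■□□■□
□□□■□□
□■□■■□
step 1: ■■□■■□
□□□□□□
■□■■□■
□□□■■■
■■□■□■
□□■■■□
step 2: □■□□■■
□□□□□□
■□■■□■
□□□□□□
■■□□□□
□□□□□□
step 3: □□□□□□
□■■■□□
□□□□□□
□□■□□■
□□□□□□
□■□□□■
step 4: ■■□□□□
□□■□□□
□■□■□□
□□□□□□
■□□□□□
□□□□□□
step 5: □■□□□□
■□■□□□
□□■□□□
□□□□□□
□□□□□□
■■□□□□
step 6: □□■□□□
□□■□□□
□■□□□□
□□□□□□
□□□□□□
■■□□□□
step 7: □□■□□□
□■■□□□
□□□□□□
□□□□□□
□□□□□□
□■□□□□
step 8: □□■□□□
□■■□□□
□□□□□□
□□□□□□
□□□□□□
□□□□□□
step 9: □■■□□□
□■■□□□
□□□□□□
□□□□□□
□□□□□□
□□□□□□
step 10: □■■□□□
□■■□□□
□□□□□□
□□□□□□
□□□□□□
□□□□□□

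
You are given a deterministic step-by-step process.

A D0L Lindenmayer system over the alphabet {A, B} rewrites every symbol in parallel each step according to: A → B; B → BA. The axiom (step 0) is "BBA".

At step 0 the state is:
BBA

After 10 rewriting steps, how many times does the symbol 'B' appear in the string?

233

k=0  BBA
k=1  BABAB
k=2  BABBABBA
k=3  BABBABABBABAB
k=4  BABBABABBABBABABBABBA
k=5  BABBABABBABBABABBABABBABBABABBABAB
k=6  BABBABABBABBABABBABABBABBABABBABBABABBABABBABBABABBABBA
k=7  BABBABABBABBABABBABABBABBABABBABBABABBABABBABBABABBABABBABBABABBABBABABBABABBABBABABBABAB
k=8  BABBABABBABBABABBABABBABBABABBABBABABBABABBABBABABBABABBAB…BBABABBABABBABBABABBABABBABBABABBABBABABBABABBABBABABBABBA  (len 144)
k=9  BABBABABBABBABABBABABBABBABABBABBABABBABABBABBABABBABABBAB…BBABABBABABBABBABABBABABBABBABABBABBABABBABABBABBABABBABAB  (len 233)
k=10  BABBABABBABBABABBABABBABBABABBABBABABBABABBABBABABBABABBAB…BBABABBABABBABBABABBABABBABBABABBABBABABBABABBABBABABBABBA  (len 377)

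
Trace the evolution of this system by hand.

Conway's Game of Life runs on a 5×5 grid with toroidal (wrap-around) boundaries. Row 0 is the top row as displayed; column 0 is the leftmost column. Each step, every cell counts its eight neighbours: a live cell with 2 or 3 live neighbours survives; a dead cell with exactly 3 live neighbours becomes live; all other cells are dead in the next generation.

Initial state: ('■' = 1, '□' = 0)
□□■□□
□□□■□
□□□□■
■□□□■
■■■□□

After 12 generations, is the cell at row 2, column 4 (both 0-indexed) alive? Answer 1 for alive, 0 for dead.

0) □□■□□
□□□■□
□□□□■
■□□□■
■■■□□
1) □□■■□
□□□■□
■□□■■
□□□■■
■□■■■
2) □■□□□
□□□□□
■□■□□
□■□□□
■■□□□
3) ■■□□□
□■□□□
□■□□□
□□■□□
■■■□□
4) □□□□□
□■■□□
□■■□□
■□■□□
■□■□□
5) □□■□□
□■■□□
■□□■□
■□■■□
□□□□□
6) □■■□□
□■■■□
■□□■□
□■■■□
□■■■□
7) ■□□□□
■□□■■
■□□□□
■□□□□
■□□□□
8) ■■□□□
■■□□□
■■□□□
■■□□■
■■□□■
9) □□■□□
□□■□■
□□■□□
□□■□□
□□■□□
10) □■■□□
□■■□□
□■■□□
□■■■□
□■■■□
11) ■□□□□
■□□■□
■□□□□
■□□□□
■□□□□
12) ■■□□□
■■□□□
■■□□□
■■□□■
■■□□■

0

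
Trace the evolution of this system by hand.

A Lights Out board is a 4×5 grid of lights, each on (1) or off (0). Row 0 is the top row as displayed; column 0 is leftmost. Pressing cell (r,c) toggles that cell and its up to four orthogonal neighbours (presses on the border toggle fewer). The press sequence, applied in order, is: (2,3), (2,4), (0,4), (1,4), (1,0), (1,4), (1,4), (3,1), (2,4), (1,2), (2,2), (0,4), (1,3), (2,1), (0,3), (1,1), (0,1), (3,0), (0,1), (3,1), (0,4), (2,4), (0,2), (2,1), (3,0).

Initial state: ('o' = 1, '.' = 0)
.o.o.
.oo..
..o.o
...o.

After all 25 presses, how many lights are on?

9

k=0  .o.o.
.oo..
..o.o
...o.
k=1  .o.o.
.ooo.
...o.
.....
k=2  .o.o.
.oooo
....o
....o
k=3  .o..o
.ooo.
....o
....o
k=4  .o...
.oo.o
.....
....o
k=5  oo...
o.o.o
o....
....o
k=6  oo..o
o.oo.
o...o
....o
k=7  oo...
o.o.o
o....
....o
k=8  oo...
o.o.o
oo...
ooo.o
k=9  oo...
o.o..
oo.oo
ooo..
k=10  ooo..
oo.o.
ooooo
ooo..
k=11  ooo..
oooo.
o...o
oo...
k=12  ooooo
ooooo
o...o
oo...
k=13  ooo.o
oo...
o..oo
oo...
k=14  ooo.o
o....
.oooo
o....
k=15  oo.o.
o..o.
.oooo
o....
k=16  o..o.
.ooo.
..ooo
o....
k=17  .ooo.
..oo.
..ooo
o....
k=18  .ooo.
..oo.
o.ooo
.o...
k=19  o..o.
.ooo.
o.ooo
.o...
k=20  o..o.
.ooo.
ooooo
o.o..
k=21  o...o
.oooo
ooooo
o.o..
k=22  o...o
.ooo.
ooo..
o.o.o
k=23  ooooo
.o.o.
ooo..
o.o.o
k=24  ooooo
...o.
.....
ooo.o
k=25  ooooo
...o.
o....
..o.o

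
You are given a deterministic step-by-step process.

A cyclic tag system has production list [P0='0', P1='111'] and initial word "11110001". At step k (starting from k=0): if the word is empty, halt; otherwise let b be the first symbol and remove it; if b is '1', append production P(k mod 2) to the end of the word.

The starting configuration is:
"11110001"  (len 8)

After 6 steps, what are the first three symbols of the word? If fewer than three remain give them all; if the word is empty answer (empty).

010

0) "11110001"  (len 8)
1) "11100010"  (len 8)
2) "1100010111"  (len 10)
3) "1000101110"  (len 10)
4) "000101110111"  (len 12)
5) "00101110111"  (len 11)
6) "0101110111"  (len 10)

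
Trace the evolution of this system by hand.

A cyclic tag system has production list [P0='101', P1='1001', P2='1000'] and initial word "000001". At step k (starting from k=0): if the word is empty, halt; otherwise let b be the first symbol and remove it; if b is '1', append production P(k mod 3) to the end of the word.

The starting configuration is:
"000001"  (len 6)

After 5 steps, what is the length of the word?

t=0: "000001"  (len 6)
t=1: "00001"  (len 5)
t=2: "0001"  (len 4)
t=3: "001"  (len 3)
t=4: "01"  (len 2)
t=5: "1"  (len 1)

1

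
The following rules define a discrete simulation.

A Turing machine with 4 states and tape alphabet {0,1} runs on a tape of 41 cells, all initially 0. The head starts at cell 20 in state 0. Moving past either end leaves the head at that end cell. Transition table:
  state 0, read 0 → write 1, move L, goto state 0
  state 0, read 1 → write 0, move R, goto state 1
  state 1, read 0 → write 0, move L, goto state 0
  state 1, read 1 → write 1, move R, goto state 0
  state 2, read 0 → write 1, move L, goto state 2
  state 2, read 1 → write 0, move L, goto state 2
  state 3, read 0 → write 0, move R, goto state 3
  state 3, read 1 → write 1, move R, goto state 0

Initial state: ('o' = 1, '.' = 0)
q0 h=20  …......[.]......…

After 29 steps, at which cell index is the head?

8

k=0  q0 h=20  …......[.]......…
k=1  q0 h=19  …......[.]o.....…
k=2  q0 h=18  …......[.]oo....…
k=3  q0 h=17  …......[.]ooo...…
k=4  q0 h=16  …......[.]oooo..…
k=5  q0 h=15  …......[.]ooooo.…
k=6  q0 h=14  …......[.]oooooo…
k=7  q0 h=13  …......[.]oooooo…
k=8  q0 h=12  …......[.]oooooo…
k=9  q0 h=11  …......[.]oooooo…
k=10  q0 h=10  …......[.]oooooo…
k=11  q0 h= 9  …......[.]oooooo…
k=12  q0 h= 8  …......[.]oooooo…
k=13  q0 h= 7  …......[.]oooooo…
k=14  q0 h= 6  |......[.]oooooo…
k=15  q0 h= 5  |.....[.]oooooo…
k=16  q0 h= 4  |....[.]oooooo…
k=17  q0 h= 3  |...[.]oooooo…
k=18  q0 h= 2  |..[.]oooooo…
k=19  q0 h= 1  |.[.]oooooo…
k=20  q0 h= 0  |[.]oooooo…
k=21  q0 h= 0  |[o]oooooo…
k=22  q1 h= 1  |.[o]oooooo…
k=23  q0 h= 2  |.o[o]oooooo…
k=24  q1 h= 3  |.o.[o]oooooo…
k=25  q0 h= 4  |.o.o[o]oooooo…
k=26  q1 h= 5  |.o.o.[o]oooooo…
k=27  q0 h= 6  |.o.o.o[o]oooooo…
k=28  q1 h= 7  …o.o.o.[o]oooooo…
k=29  q0 h= 8  ….o.o.o[o]oooooo…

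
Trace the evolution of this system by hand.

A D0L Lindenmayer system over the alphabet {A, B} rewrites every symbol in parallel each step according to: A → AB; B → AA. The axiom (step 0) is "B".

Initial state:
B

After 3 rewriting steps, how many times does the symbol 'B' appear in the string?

2

0) B
1) AA
2) ABAB
3) ABAAABAA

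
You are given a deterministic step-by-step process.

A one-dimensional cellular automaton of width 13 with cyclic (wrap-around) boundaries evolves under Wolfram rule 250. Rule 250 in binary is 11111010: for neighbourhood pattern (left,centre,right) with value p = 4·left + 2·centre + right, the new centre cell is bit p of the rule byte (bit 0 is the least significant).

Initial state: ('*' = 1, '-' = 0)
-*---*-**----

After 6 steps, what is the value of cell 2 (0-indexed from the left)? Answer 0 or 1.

k=0  -*---*-**----
k=1  *-*-*-****---
k=2  -*-*-******-*
k=3  *-*-********-
k=4  -*-**********
k=5  *-***********
k=6  *************

1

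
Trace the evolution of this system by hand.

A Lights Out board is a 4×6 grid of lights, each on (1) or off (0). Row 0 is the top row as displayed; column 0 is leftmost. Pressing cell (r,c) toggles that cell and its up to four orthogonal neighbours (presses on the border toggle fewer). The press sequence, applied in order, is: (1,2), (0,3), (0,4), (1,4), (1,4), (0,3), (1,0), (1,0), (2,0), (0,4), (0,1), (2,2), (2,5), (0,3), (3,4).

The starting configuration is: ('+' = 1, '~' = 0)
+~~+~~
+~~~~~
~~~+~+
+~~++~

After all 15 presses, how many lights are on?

step 0: +~~+~~
+~~~~~
~~~+~+
+~~++~
step 1: +~++~~
++++~~
~~++~+
+~~++~
step 2: +~~~+~
+++~~~
~~++~+
+~~++~
step 3: +~~+~+
+++~+~
~~++~+
+~~++~
step 4: +~~+++
++++~+
~~++++
+~~++~
step 5: +~~+~+
+++~+~
~~++~+
+~~++~
step 6: +~+~++
+++++~
~~++~+
+~~++~
step 7: ~~+~++
~~+++~
+~++~+
+~~++~
step 8: +~+~++
+++++~
~~++~+
+~~++~
step 9: +~+~++
~++++~
++++~+
~~~++~
step 10: +~++~~
~+++~~
++++~+
~~~++~
step 11: ~+~+~~
~~++~~
++++~+
~~~++~
step 12: ~+~+~~
~~~+~~
+~~~~+
~~+++~
step 13: ~+~+~~
~~~+~+
+~~~+~
~~++++
step 14: ~++~+~
~~~~~+
+~~~+~
~~++++
step 15: ~++~+~
~~~~~+
+~~~~~
~~+~~~

6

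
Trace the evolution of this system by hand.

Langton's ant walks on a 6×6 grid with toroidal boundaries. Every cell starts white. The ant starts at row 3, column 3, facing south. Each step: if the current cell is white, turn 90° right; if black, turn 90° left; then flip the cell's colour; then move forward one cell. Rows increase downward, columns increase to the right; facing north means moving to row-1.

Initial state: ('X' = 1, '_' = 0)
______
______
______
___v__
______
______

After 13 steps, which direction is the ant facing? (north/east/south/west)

west

0) ______
______
______
___v__
______
______
1) ______
______
______
__<X__
______
______
2) ______
______
__^___
__XX__
______
______
3) ______
______
__X>__
__XX__
______
______
4) ______
______
__XX__
__Xv__
______
______
5) ______
______
__XX__
__X_>_
______
______
6) ______
______
__XX__
__X_X_
____v_
______
7) ______
______
__XX__
__X_X_
___<X_
______
8) ______
______
__XX__
__X^X_
___XX_
______
9) ______
______
__XX__
__XX>_
___XX_
______
10) ______
______
__XX^_
__XX__
___XX_
______
11) ______
______
__XXX>
__XX__
___XX_
______
12) ______
______
__XXXX
__XX_v
___XX_
______
13) ______
______
__XXXX
__XX<X
___XX_
______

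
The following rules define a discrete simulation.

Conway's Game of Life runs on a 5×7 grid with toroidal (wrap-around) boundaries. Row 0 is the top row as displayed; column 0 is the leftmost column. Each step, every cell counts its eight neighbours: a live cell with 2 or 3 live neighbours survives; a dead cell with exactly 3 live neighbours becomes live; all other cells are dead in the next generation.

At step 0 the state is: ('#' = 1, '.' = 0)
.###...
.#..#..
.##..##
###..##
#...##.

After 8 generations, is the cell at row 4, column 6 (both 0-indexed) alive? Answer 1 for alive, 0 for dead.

1

gen 0: .###...
.#..#..
.##..##
###..##
#...##.
gen 1: ####.#.
....##.
...##..
..##...
....##.
gen 2: .###...
.#...##
..#..#.
..#..#.
.....##
gen 3: .##.#..
##.####
.##.##.
....##.
.#.####
gen 4: .......
......#
.##....
##.....
##....#
gen 5: ......#
.......
.##....
......#
.#....#
gen 6: #......
.......
.......
.##....
.....##
gen 7: ......#
.......
.......
.......
##....#
gen 8: ......#
.......
.......
#......
#.....#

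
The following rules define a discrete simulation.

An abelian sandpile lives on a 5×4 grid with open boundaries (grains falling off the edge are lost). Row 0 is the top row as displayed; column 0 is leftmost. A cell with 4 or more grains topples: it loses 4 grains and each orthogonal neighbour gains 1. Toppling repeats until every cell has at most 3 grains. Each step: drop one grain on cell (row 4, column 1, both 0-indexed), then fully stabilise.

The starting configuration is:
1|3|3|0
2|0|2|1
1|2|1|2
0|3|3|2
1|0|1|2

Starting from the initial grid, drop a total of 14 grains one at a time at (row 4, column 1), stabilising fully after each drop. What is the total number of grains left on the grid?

37

k=0  1|3|3|0
2|0|2|1
1|2|1|2
0|3|3|2
1|0|1|2
k=1  1|3|3|0
2|0|2|1
1|2|1|2
0|3|3|2
1|1|1|2
k=2  1|3|3|0
2|0|2|1
1|2|1|2
0|3|3|2
1|2|1|2
k=3  1|3|3|0
2|0|2|1
1|2|1|2
0|3|3|2
1|3|1|2
k=4  1|3|3|0
2|0|2|1
1|3|2|2
1|1|0|3
2|1|3|2
k=5  1|3|3|0
2|0|2|1
1|3|2|2
1|1|0|3
2|2|3|2
k=6  1|3|3|0
2|0|2|1
1|3|2|2
1|1|0|3
2|3|3|2
k=7  1|3|3|0
2|0|2|1
1|3|2|2
1|2|1|3
3|1|0|3
k=8  1|3|3|0
2|0|2|1
1|3|2|2
1|2|1|3
3|2|0|3
k=9  1|3|3|0
2|0|2|1
1|3|2|2
1|2|1|3
3|3|0|3
k=10  1|3|3|0
2|0|2|1
1|3|2|2
2|3|1|3
0|1|1|3
k=11  1|3|3|0
2|0|2|1
1|3|2|2
2|3|1|3
0|2|1|3
k=12  1|3|3|0
2|0|2|1
1|3|2|2
2|3|1|3
0|3|1|3
k=13  1|3|3|0
2|1|2|1
2|0|3|2
3|1|2|3
1|1|2|3
k=14  1|3|3|0
2|1|2|1
2|0|3|2
3|1|2|3
1|2|2|3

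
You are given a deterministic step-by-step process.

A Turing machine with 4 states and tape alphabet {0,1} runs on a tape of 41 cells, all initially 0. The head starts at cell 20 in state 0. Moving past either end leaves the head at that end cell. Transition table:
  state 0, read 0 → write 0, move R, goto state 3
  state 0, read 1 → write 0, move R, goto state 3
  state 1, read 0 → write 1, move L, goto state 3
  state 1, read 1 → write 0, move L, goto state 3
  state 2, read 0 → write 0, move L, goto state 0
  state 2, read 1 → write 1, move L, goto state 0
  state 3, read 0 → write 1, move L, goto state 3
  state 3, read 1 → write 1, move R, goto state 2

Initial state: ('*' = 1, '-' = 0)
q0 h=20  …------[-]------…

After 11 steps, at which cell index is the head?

11

0) q0 h=20  …------[-]------…
1) q3 h=21  …------[-]------…
2) q3 h=20  …------[-]*-----…
3) q3 h=19  …------[-]**----…
4) q3 h=18  …------[-]***---…
5) q3 h=17  …------[-]****--…
6) q3 h=16  …------[-]*****-…
7) q3 h=15  …------[-]******…
8) q3 h=14  …------[-]******…
9) q3 h=13  …------[-]******…
10) q3 h=12  …------[-]******…
11) q3 h=11  …------[-]******…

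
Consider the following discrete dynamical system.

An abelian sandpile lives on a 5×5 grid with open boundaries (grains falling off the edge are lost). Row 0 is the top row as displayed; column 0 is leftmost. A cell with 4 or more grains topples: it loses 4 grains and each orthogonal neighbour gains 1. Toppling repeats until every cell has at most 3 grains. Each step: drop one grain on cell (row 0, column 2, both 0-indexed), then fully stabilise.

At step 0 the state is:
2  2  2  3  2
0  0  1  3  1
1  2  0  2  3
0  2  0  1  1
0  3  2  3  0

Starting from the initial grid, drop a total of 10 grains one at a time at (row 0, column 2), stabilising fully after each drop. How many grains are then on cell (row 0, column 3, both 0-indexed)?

k=0  2  2  2  3  2
0  0  1  3  1
1  2  0  2  3
0  2  0  1  1
0  3  2  3  0
k=1  2  2  3  3  2
0  0  1  3  1
1  2  0  2  3
0  2  0  1  1
0  3  2  3  0
k=2  2  3  1  1  3
0  0  3  0  2
1  2  0  3  3
0  2  0  1  1
0  3  2  3  0
k=3  2  3  2  1  3
0  0  3  0  2
1  2  0  3  3
0  2  0  1  1
0  3  2  3  0
k=4  2  3  3  1  3
0  0  3  0  2
1  2  0  3  3
0  2  0  1  1
0  3  2  3  0
k=5  3  0  2  2  3
0  2  0  1  2
1  2  1  3  3
0  2  0  1  1
0  3  2  3  0
k=6  3  0  3  2  3
0  2  0  1  2
1  2  1  3  3
0  2  0  1  1
0  3  2  3  0
k=7  3  1  0  3  3
0  2  1  1  2
1  2  1  3  3
0  2  0  1  1
0  3  2  3  0
k=8  3  1  1  3  3
0  2  1  1  2
1  2  1  3  3
0  2  0  1  1
0  3  2  3  0
k=9  3  1  2  3  3
0  2  1  1  2
1  2  1  3  3
0  2  0  1  1
0  3  2  3  0
k=10  3  1  3  3  3
0  2  1  1  2
1  2  1  3  3
0  2  0  1  1
0  3  2  3  0

3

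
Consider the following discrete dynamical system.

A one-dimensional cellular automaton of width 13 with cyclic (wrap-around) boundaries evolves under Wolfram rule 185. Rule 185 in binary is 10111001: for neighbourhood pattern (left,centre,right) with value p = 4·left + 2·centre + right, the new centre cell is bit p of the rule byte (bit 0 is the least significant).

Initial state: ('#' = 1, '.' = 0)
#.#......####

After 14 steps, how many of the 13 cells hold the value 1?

10

gen 0: #.#......####
gen 1: .#.#####.####
gen 2: #.#####.####.
gen 3: .#####.####.#
gen 4: #####.####.#.
gen 5: ####.####.#.#
gen 6: ###.####.#.##
gen 7: ##.####.#.###
gen 8: #.####.#.####
gen 9: .####.#.#####
gen 10: ####.#.#####.
gen 11: ###.#.#####.#
gen 12: ##.#.#####.##
gen 13: #.#.#####.###
gen 14: .#.#####.####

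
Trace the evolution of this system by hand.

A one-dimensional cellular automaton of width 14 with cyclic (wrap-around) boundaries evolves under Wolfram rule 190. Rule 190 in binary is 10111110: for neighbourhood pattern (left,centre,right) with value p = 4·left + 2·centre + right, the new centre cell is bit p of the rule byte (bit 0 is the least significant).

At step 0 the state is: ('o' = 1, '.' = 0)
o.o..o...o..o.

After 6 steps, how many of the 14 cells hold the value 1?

13

k=0  o.o..o...o..o.
k=1  ooooooo.oooooo
k=2  oooooo.ooooooo
k=3  ooooo.oooooooo
k=4  oooo.ooooooooo
k=5  ooo.oooooooooo
k=6  oo.ooooooooooo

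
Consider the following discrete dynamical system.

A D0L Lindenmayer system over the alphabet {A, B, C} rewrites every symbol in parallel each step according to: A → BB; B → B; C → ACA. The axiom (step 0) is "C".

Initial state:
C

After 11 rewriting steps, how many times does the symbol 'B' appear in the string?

0) C
1) ACA
2) BBACABB
3) BBBBACABBBB
4) BBBBBBACABBBBBB
5) BBBBBBBBACABBBBBBBB
6) BBBBBBBBBBACABBBBBBBBBB
7) BBBBBBBBBBBBACABBBBBBBBBBBB
8) BBBBBBBBBBBBBBACABBBBBBBBBBBBBB
9) BBBBBBBBBBBBBBBBACABBBBBBBBBBBBBBBB
10) BBBBBBBBBBBBBBBBBBACABBBBBBBBBBBBBBBBBB
11) BBBBBBBBBBBBBBBBBBBBACABBBBBBBBBBBBBBBBBBBB

40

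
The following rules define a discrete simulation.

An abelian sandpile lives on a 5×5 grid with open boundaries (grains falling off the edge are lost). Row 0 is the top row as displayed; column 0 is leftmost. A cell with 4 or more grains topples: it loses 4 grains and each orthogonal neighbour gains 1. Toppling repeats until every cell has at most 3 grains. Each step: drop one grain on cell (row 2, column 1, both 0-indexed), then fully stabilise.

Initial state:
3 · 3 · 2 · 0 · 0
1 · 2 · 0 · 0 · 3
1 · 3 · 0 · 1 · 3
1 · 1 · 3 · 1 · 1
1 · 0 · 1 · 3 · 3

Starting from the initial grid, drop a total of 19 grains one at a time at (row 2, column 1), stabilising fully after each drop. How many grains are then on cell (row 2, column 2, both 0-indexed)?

0) 3 · 3 · 2 · 0 · 0
1 · 2 · 0 · 0 · 3
1 · 3 · 0 · 1 · 3
1 · 1 · 3 · 1 · 1
1 · 0 · 1 · 3 · 3
1) 3 · 3 · 2 · 0 · 0
1 · 3 · 0 · 0 · 3
2 · 0 · 1 · 1 · 3
1 · 2 · 3 · 1 · 1
1 · 0 · 1 · 3 · 3
2) 3 · 3 · 2 · 0 · 0
1 · 3 · 0 · 0 · 3
2 · 1 · 1 · 1 · 3
1 · 2 · 3 · 1 · 1
1 · 0 · 1 · 3 · 3
3) 3 · 3 · 2 · 0 · 0
1 · 3 · 0 · 0 · 3
2 · 2 · 1 · 1 · 3
1 · 2 · 3 · 1 · 1
1 · 0 · 1 · 3 · 3
4) 3 · 3 · 2 · 0 · 0
1 · 3 · 0 · 0 · 3
2 · 3 · 1 · 1 · 3
1 · 2 · 3 · 1 · 1
1 · 0 · 1 · 3 · 3
5) 0 · 1 · 3 · 0 · 0
3 · 1 · 1 · 0 · 3
3 · 1 · 2 · 1 · 3
1 · 3 · 3 · 1 · 1
1 · 0 · 1 · 3 · 3
6) 0 · 1 · 3 · 0 · 0
3 · 1 · 1 · 0 · 3
3 · 2 · 2 · 1 · 3
1 · 3 · 3 · 1 · 1
1 · 0 · 1 · 3 · 3
7) 0 · 1 · 3 · 0 · 0
3 · 1 · 1 · 0 · 3
3 · 3 · 2 · 1 · 3
1 · 3 · 3 · 1 · 1
1 · 0 · 1 · 3 · 3
8) 1 · 1 · 3 · 0 · 0
0 · 3 · 2 · 0 · 3
1 · 3 · 0 · 2 · 3
3 · 1 · 1 · 2 · 1
1 · 1 · 2 · 3 · 3
9) 1 · 2 · 3 · 0 · 0
1 · 0 · 3 · 0 · 3
2 · 1 · 1 · 2 · 3
3 · 2 · 1 · 2 · 1
1 · 1 · 2 · 3 · 3
10) 1 · 2 · 3 · 0 · 0
1 · 0 · 3 · 0 · 3
2 · 2 · 1 · 2 · 3
3 · 2 · 1 · 2 · 1
1 · 1 · 2 · 3 · 3
11) 1 · 2 · 3 · 0 · 0
1 · 0 · 3 · 0 · 3
2 · 3 · 1 · 2 · 3
3 · 2 · 1 · 2 · 1
1 · 1 · 2 · 3 · 3
12) 1 · 2 · 3 · 0 · 0
1 · 1 · 3 · 0 · 3
3 · 0 · 2 · 2 · 3
3 · 3 · 1 · 2 · 1
1 · 1 · 2 · 3 · 3
13) 1 · 2 · 3 · 0 · 0
1 · 1 · 3 · 0 · 3
3 · 1 · 2 · 2 · 3
3 · 3 · 1 · 2 · 1
1 · 1 · 2 · 3 · 3
14) 1 · 2 · 3 · 0 · 0
1 · 1 · 3 · 0 · 3
3 · 2 · 2 · 2 · 3
3 · 3 · 1 · 2 · 1
1 · 1 · 2 · 3 · 3
15) 1 · 2 · 3 · 0 · 0
1 · 1 · 3 · 0 · 3
3 · 3 · 2 · 2 · 3
3 · 3 · 1 · 2 · 1
1 · 1 · 2 · 3 · 3
16) 1 · 2 · 3 · 0 · 0
2 · 2 · 3 · 0 · 3
1 · 2 · 3 · 2 · 3
1 · 1 · 2 · 2 · 1
2 · 2 · 2 · 3 · 3
17) 1 · 2 · 3 · 0 · 0
2 · 2 · 3 · 0 · 3
1 · 3 · 3 · 2 · 3
1 · 1 · 2 · 2 · 1
2 · 2 · 2 · 3 · 3
18) 2 · 0 · 1 · 1 · 0
3 · 1 · 2 · 1 · 3
2 · 2 · 1 · 3 · 3
1 · 2 · 3 · 2 · 1
2 · 2 · 2 · 3 · 3
19) 2 · 0 · 1 · 1 · 0
3 · 1 · 2 · 1 · 3
2 · 3 · 1 · 3 · 3
1 · 2 · 3 · 2 · 1
2 · 2 · 2 · 3 · 3

1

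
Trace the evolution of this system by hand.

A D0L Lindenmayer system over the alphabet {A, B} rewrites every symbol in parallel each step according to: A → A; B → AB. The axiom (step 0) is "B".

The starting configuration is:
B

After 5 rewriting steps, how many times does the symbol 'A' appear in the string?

0) B
1) AB
2) AAB
3) AAAB
4) AAAAB
5) AAAAAB

5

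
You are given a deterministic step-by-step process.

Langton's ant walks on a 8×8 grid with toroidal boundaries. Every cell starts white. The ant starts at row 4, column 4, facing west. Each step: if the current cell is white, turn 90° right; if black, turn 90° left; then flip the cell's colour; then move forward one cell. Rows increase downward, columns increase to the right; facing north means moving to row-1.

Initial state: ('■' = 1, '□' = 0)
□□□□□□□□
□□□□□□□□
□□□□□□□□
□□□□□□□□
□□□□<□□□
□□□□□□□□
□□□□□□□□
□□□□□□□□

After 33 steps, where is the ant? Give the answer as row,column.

5,6

k=0  □□□□□□□□
□□□□□□□□
□□□□□□□□
□□□□□□□□
□□□□<□□□
□□□□□□□□
□□□□□□□□
□□□□□□□□
k=1  □□□□□□□□
□□□□□□□□
□□□□□□□□
□□□□^□□□
□□□□■□□□
□□□□□□□□
□□□□□□□□
□□□□□□□□
k=2  □□□□□□□□
□□□□□□□□
□□□□□□□□
□□□□■>□□
□□□□■□□□
□□□□□□□□
□□□□□□□□
□□□□□□□□
k=3  □□□□□□□□
□□□□□□□□
□□□□□□□□
□□□□■■□□
□□□□■v□□
□□□□□□□□
□□□□□□□□
□□□□□□□□
k=4  □□□□□□□□
□□□□□□□□
□□□□□□□□
□□□□■■□□
□□□□<■□□
□□□□□□□□
□□□□□□□□
□□□□□□□□
k=5  □□□□□□□□
□□□□□□□□
□□□□□□□□
□□□□■■□□
□□□□□■□□
□□□□v□□□
□□□□□□□□
□□□□□□□□
k=6  □□□□□□□□
□□□□□□□□
□□□□□□□□
□□□□■■□□
□□□□□■□□
□□□<■□□□
□□□□□□□□
□□□□□□□□
k=7  □□□□□□□□
□□□□□□□□
□□□□□□□□
□□□□■■□□
□□□^□■□□
□□□■■□□□
□□□□□□□□
□□□□□□□□
k=8  □□□□□□□□
□□□□□□□□
□□□□□□□□
□□□□■■□□
□□□■>■□□
□□□■■□□□
□□□□□□□□
□□□□□□□□
k=9  □□□□□□□□
□□□□□□□□
□□□□□□□□
□□□□■■□□
□□□■■■□□
□□□■v□□□
□□□□□□□□
□□□□□□□□
k=10  □□□□□□□□
□□□□□□□□
□□□□□□□□
□□□□■■□□
□□□■■■□□
□□□■□>□□
□□□□□□□□
□□□□□□□□
k=11  □□□□□□□□
□□□□□□□□
□□□□□□□□
□□□□■■□□
□□□■■■□□
□□□■□■□□
□□□□□v□□
□□□□□□□□
k=12  □□□□□□□□
□□□□□□□□
□□□□□□□□
□□□□■■□□
□□□■■■□□
□□□■□■□□
□□□□<■□□
□□□□□□□□
k=13  □□□□□□□□
□□□□□□□□
□□□□□□□□
□□□□■■□□
□□□■■■□□
□□□■^■□□
□□□□■■□□
□□□□□□□□
k=14  □□□□□□□□
□□□□□□□□
□□□□□□□□
□□□□■■□□
□□□■■■□□
□□□■■>□□
□□□□■■□□
□□□□□□□□
k=15  □□□□□□□□
□□□□□□□□
□□□□□□□□
□□□□■■□□
□□□■■^□□
□□□■■□□□
□□□□■■□□
□□□□□□□□
k=16  □□□□□□□□
□□□□□□□□
□□□□□□□□
□□□□■■□□
□□□■<□□□
□□□■■□□□
□□□□■■□□
□□□□□□□□
k=17  □□□□□□□□
□□□□□□□□
□□□□□□□□
□□□□■■□□
□□□■□□□□
□□□■v□□□
□□□□■■□□
□□□□□□□□
k=18  □□□□□□□□
□□□□□□□□
□□□□□□□□
□□□□■■□□
□□□■□□□□
□□□■□>□□
□□□□■■□□
□□□□□□□□
k=19  □□□□□□□□
□□□□□□□□
□□□□□□□□
□□□□■■□□
□□□■□□□□
□□□■□■□□
□□□□■v□□
□□□□□□□□
k=20  □□□□□□□□
□□□□□□□□
□□□□□□□□
□□□□■■□□
□□□■□□□□
□□□■□■□□
□□□□■□>□
□□□□□□□□
k=21  □□□□□□□□
□□□□□□□□
□□□□□□□□
□□□□■■□□
□□□■□□□□
□□□■□■□□
□□□□■□■□
□□□□□□v□
k=22  □□□□□□□□
□□□□□□□□
□□□□□□□□
□□□□■■□□
□□□■□□□□
□□□■□■□□
□□□□■□■□
□□□□□<■□
k=23  □□□□□□□□
□□□□□□□□
□□□□□□□□
□□□□■■□□
□□□■□□□□
□□□■□■□□
□□□□■^■□
□□□□□■■□
k=24  □□□□□□□□
□□□□□□□□
□□□□□□□□
□□□□■■□□
□□□■□□□□
□□□■□■□□
□□□□■■>□
□□□□□■■□
k=25  □□□□□□□□
□□□□□□□□
□□□□□□□□
□□□□■■□□
□□□■□□□□
□□□■□■^□
□□□□■■□□
□□□□□■■□
k=26  □□□□□□□□
□□□□□□□□
□□□□□□□□
□□□□■■□□
□□□■□□□□
□□□■□■■>
□□□□■■□□
□□□□□■■□
k=27  □□□□□□□□
□□□□□□□□
□□□□□□□□
□□□□■■□□
□□□■□□□□
□□□■□■■■
□□□□■■□v
□□□□□■■□
k=28  □□□□□□□□
□□□□□□□□
□□□□□□□□
□□□□■■□□
□□□■□□□□
□□□■□■■■
□□□□■■<■
□□□□□■■□
k=29  □□□□□□□□
□□□□□□□□
□□□□□□□□
□□□□■■□□
□□□■□□□□
□□□■□■^■
□□□□■■■■
□□□□□■■□
k=30  □□□□□□□□
□□□□□□□□
□□□□□□□□
□□□□■■□□
□□□■□□□□
□□□■□<□■
□□□□■■■■
□□□□□■■□
k=31  □□□□□□□□
□□□□□□□□
□□□□□□□□
□□□□■■□□
□□□■□□□□
□□□■□□□■
□□□□■v■■
□□□□□■■□
k=32  □□□□□□□□
□□□□□□□□
□□□□□□□□
□□□□■■□□
□□□■□□□□
□□□■□□□■
□□□□■□>■
□□□□□■■□
k=33  □□□□□□□□
□□□□□□□□
□□□□□□□□
□□□□■■□□
□□□■□□□□
□□□■□□^■
□□□□■□□■
□□□□□■■□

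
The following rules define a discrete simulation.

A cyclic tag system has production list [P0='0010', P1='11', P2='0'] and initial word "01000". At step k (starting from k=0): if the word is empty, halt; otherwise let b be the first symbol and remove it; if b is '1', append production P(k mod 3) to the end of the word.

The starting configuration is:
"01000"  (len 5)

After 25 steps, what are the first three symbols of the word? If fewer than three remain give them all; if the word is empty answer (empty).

[0] "01000"  (len 5)
[1] "1000"  (len 4)
[2] "00011"  (len 5)
[3] "0011"  (len 4)
[4] "011"  (len 3)
[5] "11"  (len 2)
[6] "10"  (len 2)
[7] "00010"  (len 5)
[8] "0010"  (len 4)
[9] "010"  (len 3)
[10] "10"  (len 2)
[11] "011"  (len 3)
[12] "11"  (len 2)
[13] "10010"  (len 5)
[14] "001011"  (len 6)
[15] "01011"  (len 5)
[16] "1011"  (len 4)
[17] "01111"  (len 5)
[18] "1111"  (len 4)
[19] "1110010"  (len 7)
[20] "11001011"  (len 8)
[21] "10010110"  (len 8)
[22] "00101100010"  (len 11)
[23] "0101100010"  (len 10)
[24] "101100010"  (len 9)
[25] "011000100010"  (len 12)

011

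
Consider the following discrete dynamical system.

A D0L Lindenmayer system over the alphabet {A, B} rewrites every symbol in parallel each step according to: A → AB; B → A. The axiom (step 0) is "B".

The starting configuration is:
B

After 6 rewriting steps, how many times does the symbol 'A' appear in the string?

8

gen 0: B
gen 1: A
gen 2: AB
gen 3: ABA
gen 4: ABAAB
gen 5: ABAABABA
gen 6: ABAABABAABAAB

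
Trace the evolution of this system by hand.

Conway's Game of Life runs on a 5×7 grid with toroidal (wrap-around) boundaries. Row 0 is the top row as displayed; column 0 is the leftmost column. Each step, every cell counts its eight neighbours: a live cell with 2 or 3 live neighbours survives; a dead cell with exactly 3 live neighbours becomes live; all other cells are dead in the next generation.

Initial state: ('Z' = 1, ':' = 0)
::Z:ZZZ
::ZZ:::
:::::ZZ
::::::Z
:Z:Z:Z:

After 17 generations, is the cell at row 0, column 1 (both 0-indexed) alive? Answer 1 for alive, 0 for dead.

1

0) ::Z:ZZZ
::ZZ:::
:::::ZZ
::::::Z
:Z:Z:Z:
1) :Z:::ZZ
::ZZ:::
:::::ZZ
Z:::Z:Z
Z:ZZ:::
2) ZZ::Z:Z
Z:Z:Z::
Z::ZZZZ
ZZ:ZZ::
::ZZZ::
3) Z:::Z:Z
::Z::::
:::::::
ZZ:::::
::::::Z
4) Z::::ZZ
:::::::
:Z:::::
Z::::::
:Z:::ZZ
5) Z::::Z:
Z:::::Z
:::::::
ZZ::::Z
:Z:::Z:
6) ZZ:::Z:
Z:::::Z
:Z:::::
ZZ::::Z
:Z:::Z:
7) :Z:::Z:
::::::Z
:Z:::::
:ZZ:::Z
::Z::Z:
8) :::::ZZ
Z::::::
:ZZ::::
ZZZ::::
Z:Z::ZZ
9) :Z:::Z:
ZZ::::Z
::Z::::
:::Z:::
::Z::Z:
10) :ZZ::Z:
ZZZ:::Z
ZZZ::::
::ZZ:::
::Z:Z::
11) :::::ZZ
:::Z::Z
::::::Z
:::::::
::::Z::
12) ::::ZZZ
Z:::::Z
:::::::
:::::::
:::::Z:
13) Z:::Z::
Z:::::Z
:::::::
:::::::
::::ZZZ
14) Z:::Z::
Z:::::Z
:::::::
:::::Z:
::::ZZZ
15) Z:::Z::
Z:::::Z
::::::Z
::::ZZZ
::::Z:Z
16) Z::::::
Z::::ZZ
:::::::
Z:::Z:Z
Z::ZZ:Z
17) :Z::Z::
Z:::::Z
:::::::
Z::ZZ:Z
:Z:ZZ::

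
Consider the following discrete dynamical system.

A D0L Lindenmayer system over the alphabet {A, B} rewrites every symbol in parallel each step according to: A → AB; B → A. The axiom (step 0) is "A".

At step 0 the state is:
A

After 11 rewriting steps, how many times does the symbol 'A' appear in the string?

144

[0] A
[1] AB
[2] ABA
[3] ABAAB
[4] ABAABABA
[5] ABAABABAABAAB
[6] ABAABABAABAABABAABABA
[7] ABAABABAABAABABAABABAABAABABAABAAB
[8] ABAABABAABAABABAABABAABAABABAABAABABAABABAABAABABAABABA
[9] ABAABABAABAABABAABABAABAABABAABAABABAABABAABAABABAABABAABAABABAABAABABAABABAABAABABAABAAB
[10] ABAABABAABAABABAABABAABAABABAABAABABAABABAABAABABAABABAABA…AABABAABABAABAABABAABABAABAABABAABAABABAABABAABAABABAABABA  (len 144)
[11] ABAABABAABAABABAABABAABAABABAABAABABAABABAABAABABAABABAABA…AABABAABABAABAABABAABABAABAABABAABAABABAABABAABAABABAABAAB  (len 233)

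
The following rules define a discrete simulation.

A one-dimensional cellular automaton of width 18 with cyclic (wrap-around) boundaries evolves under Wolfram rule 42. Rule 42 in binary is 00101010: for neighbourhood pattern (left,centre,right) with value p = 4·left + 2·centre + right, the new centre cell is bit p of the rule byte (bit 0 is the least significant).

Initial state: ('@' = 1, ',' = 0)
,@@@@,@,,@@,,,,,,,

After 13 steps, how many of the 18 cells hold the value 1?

5

t=0: ,@@@@,@,,@@,,,,,,,
t=1: @@,,,@,,@@,,,,,,,,
t=2: @,,,@,,@@,,,,,,,,@
t=3: ,,,@,,@@,,,,,,,,@@
t=4: ,,@,,@@,,,,,,,,@@,
t=5: ,@,,@@,,,,,,,,@@,,
t=6: @,,@@,,,,,,,,@@,,,
t=7: ,,@@,,,,,,,,@@,,,@
t=8: ,@@,,,,,,,,@@,,,@,
t=9: @@,,,,,,,,@@,,,@,,
t=10: @,,,,,,,,@@,,,@,,@
t=11: ,,,,,,,,@@,,,@,,@@
t=12: ,,,,,,,@@,,,@,,@@,
t=13: ,,,,,,@@,,,@,,@@,,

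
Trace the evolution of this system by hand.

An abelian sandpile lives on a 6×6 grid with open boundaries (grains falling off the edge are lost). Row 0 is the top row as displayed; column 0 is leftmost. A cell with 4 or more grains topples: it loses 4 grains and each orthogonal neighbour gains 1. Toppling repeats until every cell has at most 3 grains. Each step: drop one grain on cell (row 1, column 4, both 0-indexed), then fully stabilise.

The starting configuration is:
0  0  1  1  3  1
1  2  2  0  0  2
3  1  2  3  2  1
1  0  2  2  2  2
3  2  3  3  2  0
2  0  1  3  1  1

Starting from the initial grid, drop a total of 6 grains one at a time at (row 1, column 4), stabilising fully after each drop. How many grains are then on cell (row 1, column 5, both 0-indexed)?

step 0: 0  0  1  1  3  1
1  2  2  0  0  2
3  1  2  3  2  1
1  0  2  2  2  2
3  2  3  3  2  0
2  0  1  3  1  1
step 1: 0  0  1  1  3  1
1  2  2  0  1  2
3  1  2  3  2  1
1  0  2  2  2  2
3  2  3  3  2  0
2  0  1  3  1  1
step 2: 0  0  1  1  3  1
1  2  2  0  2  2
3  1  2  3  2  1
1  0  2  2  2  2
3  2  3  3  2  0
2  0  1  3  1  1
step 3: 0  0  1  1  3  1
1  2  2  0  3  2
3  1  2  3  2  1
1  0  2  2  2  2
3  2  3  3  2  0
2  0  1  3  1  1
step 4: 0  0  1  2  0  2
1  2  2  1  1  3
3  1  2  3  3  1
1  0  2  2  2  2
3  2  3  3  2  0
2  0  1  3  1  1
step 5: 0  0  1  2  0  2
1  2  2  1  2  3
3  1  2  3  3  1
1  0  2  2  2  2
3  2  3  3  2  0
2  0  1  3  1  1
step 6: 0  0  1  2  0  2
1  2  2  1  3  3
3  1  2  3  3  1
1  0  2  2  2  2
3  2  3  3  2  0
2  0  1  3  1  1

3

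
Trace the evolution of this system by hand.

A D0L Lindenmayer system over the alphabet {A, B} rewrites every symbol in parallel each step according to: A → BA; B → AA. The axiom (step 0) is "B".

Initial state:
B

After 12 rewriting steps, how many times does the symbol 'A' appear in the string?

step 0: B
step 1: AA
step 2: BABA
step 3: AABAAABA
step 4: BABAAABABABAAABA
step 5: AABAAABABABAAABAAABAAABABABAAABA
step 6: BABAAABABABAAABAAABAAABABABAAABABABAAABABABAAABAAABAAABABABAAABA
step 7: AABAAABABABAAABAAABAAABABABAAABABABAAABABABAAABAAABAAABABA…BABABAAABAAABAAABABABAAABABABAAABABABAAABAAABAAABABABAAABA  (len 128)
step 8: BABAAABABABAAABAAABAAABABABAAABABABAAABABABAAABAAABAAABABA…BABABAAABAAABAAABABABAAABABABAAABABABAAABAAABAAABABABAAABA  (len 256)
step 9: AABAAABABABAAABAAABAAABABABAAABABABAAABABABAAABAAABAAABABA…BABABAAABAAABAAABABABAAABABABAAABABABAAABAAABAAABABABAAABA  (len 512)
step 10: BABAAABABABAAABAAABAAABABABAAABABABAAABABABAAABAAABAAABABA…BABABAAABAAABAAABABABAAABABABAAABABABAAABAAABAAABABABAAABA  (len 1024)
step 11: AABAAABABABAAABAAABAAABABABAAABABABAAABABABAAABAAABAAABABA…BABABAAABAAABAAABABABAAABABABAAABABABAAABAAABAAABABABAAABA  (len 2048)
step 12: BABAAABABABAAABAAABAAABABABAAABABABAAABABABAAABAAABAAABABA…BABABAAABAAABAAABABABAAABABABAAABABABAAABAAABAAABABABAAABA  (len 4096)

2730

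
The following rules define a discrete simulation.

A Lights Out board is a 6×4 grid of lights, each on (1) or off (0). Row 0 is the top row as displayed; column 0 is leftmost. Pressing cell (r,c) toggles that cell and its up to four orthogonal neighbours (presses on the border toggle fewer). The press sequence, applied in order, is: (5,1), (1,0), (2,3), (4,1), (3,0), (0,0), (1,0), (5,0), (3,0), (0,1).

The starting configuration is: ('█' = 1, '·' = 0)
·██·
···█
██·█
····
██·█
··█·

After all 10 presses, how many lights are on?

[0] ·██·
···█
██·█
····
██·█
··█·
[1] ·██·
···█
██·█
····
█··█
██··
[2] ███·
██·█
·█·█
····
█··█
██··
[3] ███·
██··
·██·
···█
█··█
██··
[4] ███·
██··
·██·
·█·█
·███
█···
[5] ███·
██··
███·
█··█
████
█···
[6] ··█·
·█··
███·
█··█
████
█···
[7] █·█·
█···
·██·
█··█
████
█···
[8] █·█·
█···
·██·
█··█
·███
·█··
[9] █·█·
█···
███·
·█·█
████
·█··
[10] ·█··
██··
███·
·█·█
████
·█··

13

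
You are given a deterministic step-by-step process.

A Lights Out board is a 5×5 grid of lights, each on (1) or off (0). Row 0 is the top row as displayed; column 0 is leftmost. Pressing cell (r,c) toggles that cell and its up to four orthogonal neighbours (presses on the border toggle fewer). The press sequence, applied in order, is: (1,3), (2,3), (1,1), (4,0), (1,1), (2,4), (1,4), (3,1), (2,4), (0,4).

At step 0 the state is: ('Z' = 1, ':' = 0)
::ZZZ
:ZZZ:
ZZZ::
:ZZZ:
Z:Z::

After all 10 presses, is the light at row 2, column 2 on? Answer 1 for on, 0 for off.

[0] ::ZZZ
:ZZZ:
ZZZ::
:ZZZ:
Z:Z::
[1] ::Z:Z
:Z::Z
ZZZZ:
:ZZZ:
Z:Z::
[2] ::Z:Z
:Z:ZZ
ZZ::Z
:ZZ::
Z:Z::
[3] :ZZ:Z
Z:ZZZ
Z:::Z
:ZZ::
Z:Z::
[4] :ZZ:Z
Z:ZZZ
Z:::Z
ZZZ::
:ZZ::
[5] ::Z:Z
:Z:ZZ
ZZ::Z
ZZZ::
:ZZ::
[6] ::Z:Z
:Z:Z:
ZZ:Z:
ZZZ:Z
:ZZ::
[7] ::Z::
:Z::Z
ZZ:ZZ
ZZZ:Z
:ZZ::
[8] ::Z::
:Z::Z
Z::ZZ
::::Z
::Z::
[9] ::Z::
:Z:::
Z::::
:::::
::Z::
[10] ::ZZZ
:Z::Z
Z::::
:::::
::Z::

0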